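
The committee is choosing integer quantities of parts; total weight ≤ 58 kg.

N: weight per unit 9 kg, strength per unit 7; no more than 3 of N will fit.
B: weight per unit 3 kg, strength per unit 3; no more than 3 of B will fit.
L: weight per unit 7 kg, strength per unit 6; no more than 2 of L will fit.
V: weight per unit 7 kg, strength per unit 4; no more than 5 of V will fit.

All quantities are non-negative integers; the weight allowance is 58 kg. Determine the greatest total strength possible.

46

This is a bounded integer knapsack.
3×N, 1×B, 2×L, and 2×V: weight 58 ≤ 58, strength 3·7 + 1·3 + 2·6 + 2·4 = 44.
3×N, 3×B, 2×L, and 1×V: weight 57 ≤ 58, strength 3·7 + 3·3 + 2·6 + 1·4 = 46.
Best is 46.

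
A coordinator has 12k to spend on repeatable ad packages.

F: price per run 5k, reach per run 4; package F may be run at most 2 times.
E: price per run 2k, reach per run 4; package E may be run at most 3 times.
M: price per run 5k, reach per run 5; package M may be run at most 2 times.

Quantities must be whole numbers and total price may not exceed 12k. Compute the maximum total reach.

3×E and 1×M: price 11 ≤ 12, reach 3·4 + 1·5 = 17.
1×F and 3×E: price 11 ≤ 12, reach 1·4 + 3·4 = 16.
Best is 17.

17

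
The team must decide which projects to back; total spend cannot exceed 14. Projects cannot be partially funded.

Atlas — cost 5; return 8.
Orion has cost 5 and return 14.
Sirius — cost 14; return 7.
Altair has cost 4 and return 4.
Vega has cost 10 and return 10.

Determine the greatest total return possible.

Atlas + Orion: cost 5 + 5 = 10 ≤ 14, return 8 + 14 = 22.
Orion + Altair: cost 5 + 4 = 9 ≤ 14, return 14 + 4 = 18.
Atlas + Orion + Altair: cost 5 + 5 + 4 = 14 ≤ 14, return 8 + 14 + 4 = 26.
Best is Atlas, Orion, and Altair with total return 26.

26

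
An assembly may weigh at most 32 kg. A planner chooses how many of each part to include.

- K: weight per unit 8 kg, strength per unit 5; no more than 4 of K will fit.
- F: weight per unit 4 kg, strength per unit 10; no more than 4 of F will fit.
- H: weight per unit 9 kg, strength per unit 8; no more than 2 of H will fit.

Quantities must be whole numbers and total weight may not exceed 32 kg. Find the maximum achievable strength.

F has the best ratio (10/4); taking only F gives at most 4×10 = 40 (stopped by the supply cap of 4).
Mixing does better — 2×K and 4×F: weight 32 ≤ 32, strength 2·5 + 4·10 = 50.

50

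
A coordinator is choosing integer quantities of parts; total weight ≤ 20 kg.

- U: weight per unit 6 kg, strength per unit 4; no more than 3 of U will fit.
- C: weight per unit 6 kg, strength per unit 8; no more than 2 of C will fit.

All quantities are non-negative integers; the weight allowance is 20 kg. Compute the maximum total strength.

20

This is a bounded integer knapsack.
Take 1×U and 2×C: weight 18 ≤ 20, strength 1·4 + 2·8 = 20.
C has the best ratio (8/6) and is taken to its limit of 2; remaining capacity is filled optimally with the others.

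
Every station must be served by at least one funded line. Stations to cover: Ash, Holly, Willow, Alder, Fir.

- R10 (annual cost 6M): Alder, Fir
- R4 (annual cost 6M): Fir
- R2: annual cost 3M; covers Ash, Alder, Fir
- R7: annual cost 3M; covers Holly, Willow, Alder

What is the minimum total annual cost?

Choose R2 and R7: together they cover Ash, Holly, Willow, Alder, Fir — every station.
Total annual cost: 3 + 3 = 6.
No cover costs less than 6.

6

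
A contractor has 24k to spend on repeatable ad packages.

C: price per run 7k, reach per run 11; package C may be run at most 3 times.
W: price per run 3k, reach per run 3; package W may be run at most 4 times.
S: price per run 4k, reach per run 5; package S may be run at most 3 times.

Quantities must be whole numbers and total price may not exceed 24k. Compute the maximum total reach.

36

This is a bounded integer knapsack.
2×C, 2×W, and 1×S: price 24 ≤ 24, reach 2·11 + 2·3 + 1·5 = 33.
3×C and 1×W: price 24 ≤ 24, reach 3·11 + 1·3 = 36.
Best is 36.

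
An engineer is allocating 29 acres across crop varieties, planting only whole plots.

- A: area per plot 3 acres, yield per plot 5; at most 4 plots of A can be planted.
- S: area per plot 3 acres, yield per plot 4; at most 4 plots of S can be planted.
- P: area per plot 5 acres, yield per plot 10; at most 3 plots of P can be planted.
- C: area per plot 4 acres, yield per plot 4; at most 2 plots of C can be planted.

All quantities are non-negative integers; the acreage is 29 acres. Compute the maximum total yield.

Take 4×A and 3×P: area 27 ≤ 29, yield 4·5 + 3·10 = 50.
P has the best ratio (10/5) and is taken to its limit of 3; remaining capacity is filled optimally with the others.

50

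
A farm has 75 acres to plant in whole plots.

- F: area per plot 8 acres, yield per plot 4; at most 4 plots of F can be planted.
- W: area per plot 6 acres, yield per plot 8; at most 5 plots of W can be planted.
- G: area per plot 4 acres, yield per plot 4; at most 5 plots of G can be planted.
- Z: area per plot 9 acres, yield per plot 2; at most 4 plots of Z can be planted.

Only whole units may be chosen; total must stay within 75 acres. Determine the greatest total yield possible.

72

Take 3×F, 5×W, and 5×G: area 74 ≤ 75, yield 3·4 + 5·8 + 5·4 = 72.
W has the best ratio (8/6) and is taken to its limit of 5; remaining capacity is filled optimally with the others.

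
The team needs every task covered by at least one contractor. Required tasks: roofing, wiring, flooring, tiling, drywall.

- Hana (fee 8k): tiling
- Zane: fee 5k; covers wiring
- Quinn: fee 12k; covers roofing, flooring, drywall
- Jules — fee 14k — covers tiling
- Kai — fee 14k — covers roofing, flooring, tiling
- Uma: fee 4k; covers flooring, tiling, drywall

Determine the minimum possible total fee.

Choose Zane, Quinn, and Uma: together they cover roofing, wiring, flooring, tiling, drywall — every task.
Total fee: 5 + 12 + 4 = 21.
No cover costs less than 21.

21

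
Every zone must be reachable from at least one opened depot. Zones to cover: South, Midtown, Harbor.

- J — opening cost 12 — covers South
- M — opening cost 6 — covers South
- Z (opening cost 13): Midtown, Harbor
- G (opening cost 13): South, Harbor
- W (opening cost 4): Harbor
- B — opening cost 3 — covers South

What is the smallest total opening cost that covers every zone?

This is an integer covering problem.
The greedy cost-per-new-zone heuristic would pick B, W, and Z for 20, but a cheaper cover exists.
Choose Z and B: together they cover South, Midtown, Harbor — every zone.
Total opening cost: 13 + 3 = 16.
No cover costs less than 16.

16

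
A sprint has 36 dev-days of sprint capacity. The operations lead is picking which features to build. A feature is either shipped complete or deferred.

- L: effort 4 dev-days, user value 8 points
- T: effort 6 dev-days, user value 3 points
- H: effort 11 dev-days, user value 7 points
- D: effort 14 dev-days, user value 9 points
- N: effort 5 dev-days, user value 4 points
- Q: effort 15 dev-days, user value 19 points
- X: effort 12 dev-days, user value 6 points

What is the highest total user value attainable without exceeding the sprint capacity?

Allowing fractional choices, the relaxed optimum would be about 38.7, but features are indivisible.
L + T + H + Q: effort 4 + 6 + 11 + 15 = 36 ≤ 36, user value 8 + 3 + 7 + 19 = 37.
L + H + N + Q: effort 4 + 11 + 5 + 15 = 35 ≤ 36, user value 8 + 7 + 4 + 19 = 38.
Best is L, H, N, and Q with total user value 38.

38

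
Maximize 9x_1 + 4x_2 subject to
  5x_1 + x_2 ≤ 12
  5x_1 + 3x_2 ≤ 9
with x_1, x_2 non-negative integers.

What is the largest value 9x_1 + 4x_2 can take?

Relaxing integrality, the LP optimum is 16.20 at (x_1,x_2) = (1.8, 0), which is not an integer point.
(x_1,x_2)=(1,1): 5·1+1·1=6≤12, 5·1+3·1=8≤9, objective 13.
(x_1,x_2)=(1,0): 5·1+1·0=5≤12, 5·1+3·0=5≤9, objective 9.
Maximum is 13 at (x_1,x_2)=(1,1).

13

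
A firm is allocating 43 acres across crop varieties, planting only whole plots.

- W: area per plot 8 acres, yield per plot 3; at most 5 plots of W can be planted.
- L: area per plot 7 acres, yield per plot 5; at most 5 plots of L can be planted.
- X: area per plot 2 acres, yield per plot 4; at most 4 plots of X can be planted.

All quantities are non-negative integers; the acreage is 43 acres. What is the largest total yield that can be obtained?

5×L and 4×X: area 43 ≤ 43, yield 5·5 + 4·4 = 41.
5×L and 3×X: area 41 ≤ 43, yield 5·5 + 3·4 = 37.
Best is 41.

41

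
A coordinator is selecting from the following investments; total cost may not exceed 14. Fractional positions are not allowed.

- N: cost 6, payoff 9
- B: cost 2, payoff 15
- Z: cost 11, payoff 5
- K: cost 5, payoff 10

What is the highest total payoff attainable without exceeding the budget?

B + K: cost 2 + 5 = 7 ≤ 14, payoff 15 + 10 = 25.
N + B + K: cost 6 + 2 + 5 = 13 ≤ 14, payoff 9 + 15 + 10 = 34.
Best is N, B, and K with total payoff 34.

34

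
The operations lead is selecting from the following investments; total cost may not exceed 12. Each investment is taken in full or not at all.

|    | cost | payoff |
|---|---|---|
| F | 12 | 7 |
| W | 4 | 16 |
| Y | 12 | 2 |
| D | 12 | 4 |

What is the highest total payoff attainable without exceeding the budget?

16

This is a 0-1 knapsack instance.
Allowing fractional choices, the relaxed optimum would be about 20.7, but investments are indivisible.
D: cost 12 ≤ 12, payoff 4.
W: cost 4 ≤ 12, payoff 16.
F: cost 12 ≤ 12, payoff 7.
Best is W with total payoff 16.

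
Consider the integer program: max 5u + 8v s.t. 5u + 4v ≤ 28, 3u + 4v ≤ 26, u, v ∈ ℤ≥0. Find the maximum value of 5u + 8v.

The continuous relaxation peaks at (0, 6.5) with value 52.00; rounding to a feasible lattice point costs some objective.
(u,v)=(0,6): 5·0+4·6=24≤28, 3·0+4·6=24≤26, objective 48.
(u,v)=(1,5): 5·1+4·5=25≤28, 3·1+4·5=23≤26, objective 45.
(u,v)=(0,5): 5·0+4·5=20≤28, 3·0+4·5=20≤26, objective 40.
No feasible integer point exceeds 48.

48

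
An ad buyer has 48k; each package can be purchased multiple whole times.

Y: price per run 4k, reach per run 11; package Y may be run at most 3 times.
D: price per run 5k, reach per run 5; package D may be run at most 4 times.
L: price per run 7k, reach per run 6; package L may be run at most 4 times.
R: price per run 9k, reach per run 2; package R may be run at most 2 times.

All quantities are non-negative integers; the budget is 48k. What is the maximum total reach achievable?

This is a bounded integer knapsack.
Y has the best ratio (11/4); taking only Y gives at most 3×11 = 33 (stopped by the supply cap of 3).
Mixing does better — 3×Y, 3×D, and 3×L: price 48 ≤ 48, reach 3·11 + 3·5 + 3·6 = 66.

66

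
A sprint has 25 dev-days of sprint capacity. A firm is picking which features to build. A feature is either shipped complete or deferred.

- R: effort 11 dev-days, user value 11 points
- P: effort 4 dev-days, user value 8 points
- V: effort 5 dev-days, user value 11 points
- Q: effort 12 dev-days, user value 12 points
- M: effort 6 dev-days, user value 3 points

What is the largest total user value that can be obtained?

31

R + P + V: effort 11 + 4 + 5 = 20 ≤ 25, user value 11 + 8 + 11 = 30.
P + V + Q: effort 4 + 5 + 12 = 21 ≤ 25, user value 8 + 11 + 12 = 31.
Best is P, V, and Q with total user value 31.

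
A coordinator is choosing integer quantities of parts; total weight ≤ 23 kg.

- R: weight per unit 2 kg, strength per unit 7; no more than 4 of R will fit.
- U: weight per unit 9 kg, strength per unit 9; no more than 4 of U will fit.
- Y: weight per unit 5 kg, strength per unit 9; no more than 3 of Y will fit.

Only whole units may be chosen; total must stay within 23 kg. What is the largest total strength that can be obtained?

R has the best ratio (7/2); taking only R gives at most 4×7 = 28 (stopped by the supply cap of 4).
Mixing does better — 4×R and 3×Y: weight 23 ≤ 23, strength 4·7 + 3·9 = 55.

55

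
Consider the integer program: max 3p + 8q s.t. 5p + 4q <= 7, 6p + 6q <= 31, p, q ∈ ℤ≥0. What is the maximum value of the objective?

8

The continuous relaxation peaks at (0, 1.75) with value 14.00; rounding to a feasible lattice point costs some objective.
(p,q)=(0,1): 5·0+4·1=4≤7, 6·0+6·1=6≤31, objective 8.
(p,q)=(1,0): 5·1+4·0=5≤7, 6·1+6·0=6≤31, objective 3.
(p,q)=(0,0): 5·0+4·0=0≤7, 6·0+6·0=0≤31, objective 0.
The best lattice point is (0,1), giving 8.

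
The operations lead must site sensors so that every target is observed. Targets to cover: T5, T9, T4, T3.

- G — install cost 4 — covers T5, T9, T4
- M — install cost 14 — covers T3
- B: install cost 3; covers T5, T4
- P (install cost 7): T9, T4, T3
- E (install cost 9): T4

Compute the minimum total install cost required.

The greedy cost-per-new-target heuristic would pick G and P for 11, but a cheaper cover exists.
Choose B and P: together they cover T5, T9, T4, T3 — every target.
Total install cost: 3 + 7 = 10.
No cover costs less than 10.

10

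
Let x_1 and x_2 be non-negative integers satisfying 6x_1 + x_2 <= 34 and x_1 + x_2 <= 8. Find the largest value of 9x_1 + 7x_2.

66

The continuous relaxation peaks at (5.2, 2.8) with value 66.40; rounding to a feasible lattice point costs some objective.
(x_1,x_2)=(5,3): 6·5+1·3=33≤34, 1·5+1·3=8≤8, objective 66.
(x_1,x_2)=(4,4): 6·4+1·4=28≤34, 1·4+1·4=8≤8, objective 64.
Maximum is 66 at (x_1,x_2)=(5,3).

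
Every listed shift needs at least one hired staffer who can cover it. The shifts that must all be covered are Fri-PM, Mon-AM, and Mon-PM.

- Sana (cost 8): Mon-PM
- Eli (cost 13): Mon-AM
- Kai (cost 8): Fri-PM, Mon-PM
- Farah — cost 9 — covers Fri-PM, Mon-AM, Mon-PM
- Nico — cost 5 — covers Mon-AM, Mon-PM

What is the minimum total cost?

9

This is an integer covering problem.
The greedy cost-per-new-shift heuristic would pick Nico and Kai for 13, but a cheaper cover exists.
Farah alone covers Fri-PM, Mon-AM, Mon-PM — every shift.
Total cost: 9.
No cover costs less than 9.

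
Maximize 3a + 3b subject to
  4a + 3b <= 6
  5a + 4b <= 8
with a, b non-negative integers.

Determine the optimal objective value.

6

(a,b)=(0,2) is feasible, giving 6.
(a,b)=(0,1) is feasible, giving 3.
No feasible integer point exceeds 6.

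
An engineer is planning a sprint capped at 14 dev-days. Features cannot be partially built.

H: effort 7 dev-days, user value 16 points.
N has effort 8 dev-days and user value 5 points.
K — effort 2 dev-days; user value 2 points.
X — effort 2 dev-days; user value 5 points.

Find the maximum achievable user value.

23

H + K: effort 7 + 2 = 9 ≤ 14, user value 16 + 2 = 18.
H + X: effort 7 + 2 = 9 ≤ 14, user value 16 + 5 = 21.
H + K + X: effort 7 + 2 + 2 = 11 ≤ 14, user value 16 + 2 + 5 = 23.
Best is H, K, and X with total user value 23.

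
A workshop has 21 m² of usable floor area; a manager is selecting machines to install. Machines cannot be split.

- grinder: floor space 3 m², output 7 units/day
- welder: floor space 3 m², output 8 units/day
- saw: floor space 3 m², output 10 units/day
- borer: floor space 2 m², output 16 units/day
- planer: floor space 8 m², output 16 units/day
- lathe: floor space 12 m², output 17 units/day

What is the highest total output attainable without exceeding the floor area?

57

Allowing fractional choices, the relaxed optimum would be about 59.8, but machines are indivisible.
grinder + welder + saw + borer + planer: floor space 3 + 3 + 3 + 2 + 8 = 19 ≤ 21, output 7 + 8 + 10 + 16 + 16 = 57.
welder + saw + borer + lathe: floor space 3 + 3 + 2 + 12 = 20 ≤ 21, output 8 + 10 + 16 + 17 = 51.
Best is grinder, welder, saw, borer, and planer with total output 57.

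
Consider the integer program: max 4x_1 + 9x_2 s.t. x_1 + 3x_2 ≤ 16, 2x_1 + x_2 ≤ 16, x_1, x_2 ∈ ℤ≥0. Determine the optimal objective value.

52

(x_1,x_2)=(4,4): 1·4+3·4=16≤16, 2·4+1·4=12≤16, objective 52.
(x_1,x_2)=(6,3): 1·6+3·3=15≤16, 2·6+1·3=15≤16, objective 51.
(x_1,x_2)=(3,4): 1·3+3·4=15≤16, 2·3+1·4=10≤16, objective 48.
(x_1,x_2)=(5,3): 1·5+3·3=14≤16, 2·5+1·3=13≤16, objective 47.
No feasible integer point exceeds 52.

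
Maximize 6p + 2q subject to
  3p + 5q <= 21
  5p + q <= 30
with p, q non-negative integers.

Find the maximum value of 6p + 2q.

(p,q)=(6,0) is feasible, giving 36.
(p,q)=(5,1) is feasible, giving 32.
(p,q)=(5,0) is feasible, giving 30.
The best lattice point is (6,0), giving 36.

36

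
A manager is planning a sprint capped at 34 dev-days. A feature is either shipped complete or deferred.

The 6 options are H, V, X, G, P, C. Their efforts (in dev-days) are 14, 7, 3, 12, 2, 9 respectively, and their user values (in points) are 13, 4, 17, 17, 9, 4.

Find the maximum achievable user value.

V + X + G + P + C: effort 7 + 3 + 12 + 2 + 9 = 33 ≤ 34, user value 4 + 17 + 17 + 9 + 4 = 51.
H + X + G + P: effort 14 + 3 + 12 + 2 = 31 ≤ 34, user value 13 + 17 + 17 + 9 = 56.
Best is H, X, G, and P with total user value 56.

56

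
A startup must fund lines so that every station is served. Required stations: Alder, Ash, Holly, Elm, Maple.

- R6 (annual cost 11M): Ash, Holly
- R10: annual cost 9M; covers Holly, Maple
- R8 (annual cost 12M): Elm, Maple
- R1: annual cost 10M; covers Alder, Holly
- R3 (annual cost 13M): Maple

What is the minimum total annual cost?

33

The greedy cost-per-new-station heuristic would pick R10, R1, R6, and R8 for 42, but a cheaper cover exists.
Choose R6, R8, and R1: together they cover Alder, Ash, Holly, Elm, Maple — every station.
Total annual cost: 11 + 12 + 10 = 33.
No cover costs less than 33.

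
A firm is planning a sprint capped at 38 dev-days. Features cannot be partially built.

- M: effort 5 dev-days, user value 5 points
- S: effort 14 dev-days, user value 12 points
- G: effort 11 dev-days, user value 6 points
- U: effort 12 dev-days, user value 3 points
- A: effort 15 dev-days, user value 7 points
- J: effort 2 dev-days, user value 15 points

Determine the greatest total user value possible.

Take M, S, A, and J: effort 5 + 14 + 15 + 2 = 36 ≤ 38, user value 5 + 12 + 7 + 15 = 39.
No other feasible combination does better.

39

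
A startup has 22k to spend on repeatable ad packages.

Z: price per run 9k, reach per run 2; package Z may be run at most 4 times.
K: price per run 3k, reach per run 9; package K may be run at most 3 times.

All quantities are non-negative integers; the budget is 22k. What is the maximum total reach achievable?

This is a bounded integer knapsack.
3×K: price 9 ≤ 22, reach 3·9 = 27.
1×Z and 3×K: price 18 ≤ 22, reach 1·2 + 3·9 = 29.
Best is 29.

29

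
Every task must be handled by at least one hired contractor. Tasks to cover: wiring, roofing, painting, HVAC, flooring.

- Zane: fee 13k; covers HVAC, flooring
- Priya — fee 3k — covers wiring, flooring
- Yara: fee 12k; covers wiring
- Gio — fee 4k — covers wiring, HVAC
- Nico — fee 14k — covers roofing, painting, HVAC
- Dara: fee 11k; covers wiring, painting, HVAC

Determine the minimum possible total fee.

17

This is an integer covering problem.
Choose Priya and Nico: together they cover wiring, roofing, painting, HVAC, flooring — every task.
Total fee: 3 + 14 = 17.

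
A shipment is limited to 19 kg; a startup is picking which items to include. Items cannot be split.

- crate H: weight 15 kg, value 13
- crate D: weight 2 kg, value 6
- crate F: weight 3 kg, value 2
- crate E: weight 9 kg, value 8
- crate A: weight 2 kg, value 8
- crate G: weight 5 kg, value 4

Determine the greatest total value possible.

27

Allowing fractional choices, the relaxed optimum would be about 27.2, but items are indivisible.
crate H + crate D + crate A: weight 15 + 2 + 2 = 19 ≤ 19, value 13 + 6 + 8 = 27.
crate D + crate F + crate E + crate A: weight 2 + 3 + 9 + 2 = 16 ≤ 19, value 6 + 2 + 8 + 8 = 24.
crate D + crate E + crate A + crate G: weight 2 + 9 + 2 + 5 = 18 ≤ 19, value 6 + 8 + 8 + 4 = 26.
Best is crate H, crate D, and crate A with total value 27.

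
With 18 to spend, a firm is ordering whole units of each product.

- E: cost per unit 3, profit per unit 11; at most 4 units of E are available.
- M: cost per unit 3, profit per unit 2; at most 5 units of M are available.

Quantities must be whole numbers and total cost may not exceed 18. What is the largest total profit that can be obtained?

E has the best ratio (11/3); taking only E gives at most 4×11 = 44 (stopped by the supply cap of 4).
Mixing does better — 4×E and 2×M: cost 18 ≤ 18, profit 4·11 + 2·2 = 48.

48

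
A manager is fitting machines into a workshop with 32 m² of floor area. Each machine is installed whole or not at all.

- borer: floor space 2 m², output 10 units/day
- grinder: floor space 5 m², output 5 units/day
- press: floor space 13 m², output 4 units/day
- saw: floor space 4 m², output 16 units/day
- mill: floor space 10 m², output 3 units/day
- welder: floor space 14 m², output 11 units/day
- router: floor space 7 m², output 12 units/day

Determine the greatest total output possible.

borer + saw + welder + router: floor space 2 + 4 + 14 + 7 = 27 ≤ 32, output 10 + 16 + 11 + 12 = 49.
borer + grinder + press + saw + router: floor space 2 + 5 + 13 + 4 + 7 = 31 ≤ 32, output 10 + 5 + 4 + 16 + 12 = 47.
borer + grinder + saw + welder + router: floor space 2 + 5 + 4 + 14 + 7 = 32 ≤ 32, output 10 + 5 + 16 + 11 + 12 = 54.
Best is borer, grinder, saw, welder, and router with total output 54.

54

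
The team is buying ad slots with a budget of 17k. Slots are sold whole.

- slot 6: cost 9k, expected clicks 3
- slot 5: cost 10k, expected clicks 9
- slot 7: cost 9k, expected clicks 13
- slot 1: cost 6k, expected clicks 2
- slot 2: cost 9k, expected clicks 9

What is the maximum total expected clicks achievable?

This is an integer program with binary decision variables.
Allowing fractional choices, the relaxed optimum would be about 21.0, but ad slots are indivisible.
slot 7: cost 9 ≤ 17, expected clicks 13.
slot 7 + slot 1: cost 9 + 6 = 15 ≤ 17, expected clicks 13 + 2 = 15.
slot 1 + slot 2: cost 6 + 9 = 15 ≤ 17, expected clicks 2 + 9 = 11.
Best is slot 7 and slot 1 with total expected clicks 15.

15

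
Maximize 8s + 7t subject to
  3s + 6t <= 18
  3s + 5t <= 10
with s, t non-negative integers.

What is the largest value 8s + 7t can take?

24

(s,t)=(3,0) is feasible, giving 24.
(s,t)=(2,0) is feasible, giving 16.
Maximum is 24 at (s,t)=(3,0).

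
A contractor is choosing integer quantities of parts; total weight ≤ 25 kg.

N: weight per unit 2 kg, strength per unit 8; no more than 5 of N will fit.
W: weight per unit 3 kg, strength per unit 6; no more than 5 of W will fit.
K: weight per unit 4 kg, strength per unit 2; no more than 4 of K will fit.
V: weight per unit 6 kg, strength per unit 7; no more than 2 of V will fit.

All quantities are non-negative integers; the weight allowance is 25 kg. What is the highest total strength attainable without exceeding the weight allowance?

5×N and 5×W: weight 25 ≤ 25, strength 5·8 + 5·6 = 70.
5×N, 3×W, and 1×V: weight 25 ≤ 25, strength 5·8 + 3·6 + 1·7 = 65.
Best is 70.

70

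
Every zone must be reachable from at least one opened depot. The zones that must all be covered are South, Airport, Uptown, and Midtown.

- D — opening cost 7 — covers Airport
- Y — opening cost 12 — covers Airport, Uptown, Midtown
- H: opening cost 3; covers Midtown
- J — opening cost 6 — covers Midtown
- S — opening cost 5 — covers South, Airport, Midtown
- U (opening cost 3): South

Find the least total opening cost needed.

15

The greedy cost-per-new-zone heuristic would pick S and Y for 17, but a cheaper cover exists.
Choose Y and U: together they cover South, Airport, Uptown, Midtown — every zone.
Total opening cost: 12 + 3 = 15.
No cover costs less than 15.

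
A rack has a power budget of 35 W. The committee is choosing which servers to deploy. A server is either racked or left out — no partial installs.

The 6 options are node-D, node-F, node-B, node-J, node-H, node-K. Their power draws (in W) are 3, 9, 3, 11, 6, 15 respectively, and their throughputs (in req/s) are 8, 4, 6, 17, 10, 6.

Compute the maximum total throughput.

45

Treat it as a binary knapsack problem.
node-D + node-F + node-B + node-J + node-H: power draw 3 + 9 + 3 + 11 + 6 = 32 ≤ 35, throughput 8 + 4 + 6 + 17 + 10 = 45.
node-D + node-J + node-H + node-K: power draw 3 + 11 + 6 + 15 = 35 ≤ 35, throughput 8 + 17 + 10 + 6 = 41.
node-D + node-B + node-J + node-H: power draw 3 + 3 + 11 + 6 = 23 ≤ 35, throughput 8 + 6 + 17 + 10 = 41.
Best is node-D, node-F, node-B, node-J, and node-H with total throughput 45.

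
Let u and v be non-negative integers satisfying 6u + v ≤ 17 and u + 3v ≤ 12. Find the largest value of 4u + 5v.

23

Relaxing integrality, the LP optimum is 25.35 at (u,v) = (2.29, 3.24), which is not an integer point.
(u,v)=(2,3): 6·2+1·3=15≤17, 1·2+3·3=11≤12, objective 23.
(u,v)=(1,3): 6·1+1·3=9≤17, 1·1+3·3=10≤12, objective 19.
No feasible integer point exceeds 23.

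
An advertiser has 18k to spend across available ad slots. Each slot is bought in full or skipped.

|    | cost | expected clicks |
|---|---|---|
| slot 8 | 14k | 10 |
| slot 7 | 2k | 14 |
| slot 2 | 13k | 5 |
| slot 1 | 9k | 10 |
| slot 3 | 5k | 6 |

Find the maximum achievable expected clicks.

slot 7 + slot 1: cost 2 + 9 = 11 ≤ 18, expected clicks 14 + 10 = 24.
slot 7 + slot 1 + slot 3: cost 2 + 9 + 5 = 16 ≤ 18, expected clicks 14 + 10 + 6 = 30.
Best is slot 7, slot 1, and slot 3 with total expected clicks 30.

30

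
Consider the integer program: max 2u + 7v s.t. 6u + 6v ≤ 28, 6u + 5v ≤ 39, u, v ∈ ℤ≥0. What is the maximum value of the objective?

The continuous relaxation peaks at (0, 4.67) with value 32.67; rounding to a feasible lattice point costs some objective.
(u,v)=(0,4): 6·0+6·4=24≤28, 6·0+5·4=20≤39, objective 28.
(u,v)=(1,3): 6·1+6·3=24≤28, 6·1+5·3=21≤39, objective 23.
No feasible integer point exceeds 28.

28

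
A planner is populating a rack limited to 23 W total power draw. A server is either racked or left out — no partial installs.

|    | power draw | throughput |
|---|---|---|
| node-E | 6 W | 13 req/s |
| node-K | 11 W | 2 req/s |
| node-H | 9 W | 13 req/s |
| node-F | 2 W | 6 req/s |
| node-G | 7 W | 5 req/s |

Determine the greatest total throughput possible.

32

Treat it as a binary knapsack problem.
node-E + node-H + node-G: power draw 6 + 9 + 7 = 22 ≤ 23, throughput 13 + 13 + 5 = 31.
node-E + node-H + node-F: power draw 6 + 9 + 2 = 17 ≤ 23, throughput 13 + 13 + 6 = 32.
Best is node-E, node-H, and node-F with total throughput 32.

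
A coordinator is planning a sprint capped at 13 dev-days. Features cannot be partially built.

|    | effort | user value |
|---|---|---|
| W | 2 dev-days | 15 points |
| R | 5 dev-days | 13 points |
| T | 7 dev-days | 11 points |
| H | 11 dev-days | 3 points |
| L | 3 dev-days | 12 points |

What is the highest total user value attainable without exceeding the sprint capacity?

40

Allowing fractional choices, the relaxed optimum would be about 44.7, but features are indivisible.
W + R + L: effort 2 + 5 + 3 = 10 ≤ 13, user value 15 + 13 + 12 = 40.
W + R: effort 2 + 5 = 7 ≤ 13, user value 15 + 13 = 28.
W + T + L: effort 2 + 7 + 3 = 12 ≤ 13, user value 15 + 11 + 12 = 38.
Best is W, R, and L with total user value 40.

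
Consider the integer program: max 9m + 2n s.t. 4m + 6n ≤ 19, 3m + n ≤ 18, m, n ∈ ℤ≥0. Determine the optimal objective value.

Relaxing integrality, the LP optimum is 42.75 at (m,n) = (4.75, 0), which is not an integer point.
(m,n)=(4,0): 4·4+6·0=16≤19, 3·4+1·0=12≤18, objective 36.
(m,n)=(3,1): 4·3+6·1=18≤19, 3·3+1·1=10≤18, objective 29.
(m,n)=(3,0): 4·3+6·0=12≤19, 3·3+1·0=9≤18, objective 27.
The best lattice point is (4,0), giving 36.

36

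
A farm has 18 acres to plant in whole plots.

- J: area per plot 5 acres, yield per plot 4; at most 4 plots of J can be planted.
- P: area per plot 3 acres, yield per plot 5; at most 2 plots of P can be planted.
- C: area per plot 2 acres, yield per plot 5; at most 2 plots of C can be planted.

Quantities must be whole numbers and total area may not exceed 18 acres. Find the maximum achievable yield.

24

2×J, 1×P, and 2×C: area 17 ≤ 18, yield 2·4 + 1·5 + 2·5 = 23.
1×J, 2×P, and 2×C: area 15 ≤ 18, yield 1·4 + 2·5 + 2·5 = 24.
Best is 24.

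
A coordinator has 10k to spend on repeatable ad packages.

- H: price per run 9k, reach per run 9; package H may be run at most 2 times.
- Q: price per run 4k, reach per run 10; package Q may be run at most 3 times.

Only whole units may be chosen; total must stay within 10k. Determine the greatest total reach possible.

20

Take 2×Q: price 8 ≤ 10, reach 2·10 = 20.
No other integer combination yields more.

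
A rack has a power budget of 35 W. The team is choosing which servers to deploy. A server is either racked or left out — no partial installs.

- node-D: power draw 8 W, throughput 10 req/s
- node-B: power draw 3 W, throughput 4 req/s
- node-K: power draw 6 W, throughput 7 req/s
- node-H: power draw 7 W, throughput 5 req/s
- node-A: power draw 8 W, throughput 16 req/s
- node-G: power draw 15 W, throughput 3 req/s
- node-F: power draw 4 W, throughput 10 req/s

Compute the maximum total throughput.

node-D + node-B + node-K + node-A + node-F: power draw 8 + 3 + 6 + 8 + 4 = 29 ≤ 35, throughput 10 + 4 + 7 + 16 + 10 = 47.
node-D + node-K + node-H + node-A + node-F: power draw 8 + 6 + 7 + 8 + 4 = 33 ≤ 35, throughput 10 + 7 + 5 + 16 + 10 = 48.
node-D + node-B + node-H + node-A + node-F: power draw 8 + 3 + 7 + 8 + 4 = 30 ≤ 35, throughput 10 + 4 + 5 + 16 + 10 = 45.
Best is node-D, node-K, node-H, node-A, and node-F with total throughput 48.

48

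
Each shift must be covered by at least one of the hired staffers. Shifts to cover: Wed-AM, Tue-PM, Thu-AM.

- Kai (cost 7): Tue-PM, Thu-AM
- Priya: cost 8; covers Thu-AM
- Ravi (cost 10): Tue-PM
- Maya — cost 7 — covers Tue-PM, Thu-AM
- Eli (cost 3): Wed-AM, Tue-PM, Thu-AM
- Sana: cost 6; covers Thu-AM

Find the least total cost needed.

3

This is a weighted set-cover instance.
Eli alone covers Wed-AM, Tue-PM, Thu-AM — every shift.
Total cost: 3.
No cover costs less than 3.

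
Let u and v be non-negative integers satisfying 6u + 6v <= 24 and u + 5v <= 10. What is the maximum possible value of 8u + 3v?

32

(u,v)=(4,0) is feasible, giving 32.
(u,v)=(3,1) is feasible, giving 27.
(u,v)=(3,0) is feasible, giving 24.
The best lattice point is (4,0), giving 32.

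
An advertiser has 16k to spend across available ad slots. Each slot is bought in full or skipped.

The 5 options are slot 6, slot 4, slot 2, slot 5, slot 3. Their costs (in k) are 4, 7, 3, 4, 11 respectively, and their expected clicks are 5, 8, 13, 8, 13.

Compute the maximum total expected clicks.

Allowing fractional choices, the relaxed optimum would be about 31.9, but ad slots are indivisible.
slot 4 + slot 2 + slot 5: cost 7 + 3 + 4 = 14 ≤ 16, expected clicks 8 + 13 + 8 = 29.
slot 6 + slot 4 + slot 2: cost 4 + 7 + 3 = 14 ≤ 16, expected clicks 5 + 8 + 13 = 26.
slot 6 + slot 2 + slot 5: cost 4 + 3 + 4 = 11 ≤ 16, expected clicks 5 + 13 + 8 = 26.
Best is slot 4, slot 2, and slot 5 with total expected clicks 29.

29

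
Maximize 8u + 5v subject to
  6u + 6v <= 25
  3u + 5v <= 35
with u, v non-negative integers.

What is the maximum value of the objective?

(u,v)=(4,0): 6·4+6·0=24≤25, 3·4+5·0=12≤35, objective 32.
(u,v)=(3,1): 6·3+6·1=24≤25, 3·3+5·1=14≤35, objective 29.
(u,v)=(3,0): 6·3+6·0=18≤25, 3·3+5·0=9≤35, objective 24.
Maximum is 32 at (u,v)=(4,0).

32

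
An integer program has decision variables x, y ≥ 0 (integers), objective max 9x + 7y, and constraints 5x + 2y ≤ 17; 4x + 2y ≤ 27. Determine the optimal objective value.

56

(x,y)=(0,8) is feasible, giving 56.
(x,y)=(0,7) is feasible, giving 49.
Maximum is 56 at (x,y)=(0,8).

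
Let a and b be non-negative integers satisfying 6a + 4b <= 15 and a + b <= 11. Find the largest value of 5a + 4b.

(a,b)=(1,2): 6·1+4·2=14≤15, 1·1+1·2=3≤11, objective 13.
(a,b)=(0,3): 6·0+4·3=12≤15, 1·0+1·3=3≤11, objective 12.
(a,b)=(1,1): 6·1+4·1=10≤15, 1·1+1·1=2≤11, objective 9.
Maximum is 13 at (a,b)=(1,2).

13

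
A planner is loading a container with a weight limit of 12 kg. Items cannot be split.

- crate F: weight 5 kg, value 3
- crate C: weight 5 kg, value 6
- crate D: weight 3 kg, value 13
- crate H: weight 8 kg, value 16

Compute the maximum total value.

29

crate C + crate D: weight 5 + 3 = 8 ≤ 12, value 6 + 13 = 19.
crate F + crate D: weight 5 + 3 = 8 ≤ 12, value 3 + 13 = 16.
crate D + crate H: weight 3 + 8 = 11 ≤ 12, value 13 + 16 = 29.
Best is crate D and crate H with total value 29.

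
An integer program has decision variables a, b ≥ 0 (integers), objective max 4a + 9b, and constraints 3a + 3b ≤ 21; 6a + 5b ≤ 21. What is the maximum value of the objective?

(a,b)=(0,4): 3·0+3·4=12≤21, 6·0+5·4=20≤21, objective 36.
(a,b)=(1,3): 3·1+3·3=12≤21, 6·1+5·3=21≤21, objective 31.
The best lattice point is (0,4), giving 36.

36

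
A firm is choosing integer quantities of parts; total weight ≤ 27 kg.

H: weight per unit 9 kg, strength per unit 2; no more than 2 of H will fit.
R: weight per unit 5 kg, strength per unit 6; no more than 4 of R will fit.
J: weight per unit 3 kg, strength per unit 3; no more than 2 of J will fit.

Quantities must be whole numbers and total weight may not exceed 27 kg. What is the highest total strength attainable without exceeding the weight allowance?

R has the best ratio (6/5); taking only R gives at most 4×6 = 24 (stopped by the supply cap of 4).
Mixing does better — 4×R and 2×J: weight 26 ≤ 27, strength 4·6 + 2·3 = 30.

30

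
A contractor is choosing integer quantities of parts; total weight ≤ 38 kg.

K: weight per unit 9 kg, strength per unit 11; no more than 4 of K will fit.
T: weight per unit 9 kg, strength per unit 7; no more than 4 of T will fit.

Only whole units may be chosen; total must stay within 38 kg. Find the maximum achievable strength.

3×K and 1×T: weight 36 ≤ 38, strength 3·11 + 1·7 = 40.
4×K: weight 36 ≤ 38, strength 4·11 = 44.
Best is 44.

44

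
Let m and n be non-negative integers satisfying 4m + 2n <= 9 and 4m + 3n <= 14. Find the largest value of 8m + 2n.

Relaxing integrality, the LP optimum is 18.00 at (m,n) = (2.25, 0), which is not an integer point.
(m,n)=(2,0) is feasible, giving 16.
(m,n)=(1,1) is feasible, giving 10.
(m,n)=(1,0) is feasible, giving 8.
Maximum is 16 at (m,n)=(2,0).

16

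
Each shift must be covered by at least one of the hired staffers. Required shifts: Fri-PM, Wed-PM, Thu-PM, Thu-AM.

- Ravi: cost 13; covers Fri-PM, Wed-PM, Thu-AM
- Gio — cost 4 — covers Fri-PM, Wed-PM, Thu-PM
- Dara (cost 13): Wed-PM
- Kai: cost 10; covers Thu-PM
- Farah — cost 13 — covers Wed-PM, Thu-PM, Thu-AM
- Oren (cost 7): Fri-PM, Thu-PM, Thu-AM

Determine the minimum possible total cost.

11

Choose Gio and Oren: together they cover Fri-PM, Wed-PM, Thu-PM, Thu-AM — every shift.
Total cost: 4 + 7 = 11.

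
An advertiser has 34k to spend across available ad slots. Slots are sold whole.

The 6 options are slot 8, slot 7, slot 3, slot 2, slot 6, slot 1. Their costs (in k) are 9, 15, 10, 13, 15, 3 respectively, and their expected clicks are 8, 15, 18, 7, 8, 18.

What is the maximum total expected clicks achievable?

Take slot 7, slot 3, and slot 1: cost 15 + 10 + 3 = 28 ≤ 34, expected clicks 15 + 18 + 18 = 51.
No other feasible combination does better.

51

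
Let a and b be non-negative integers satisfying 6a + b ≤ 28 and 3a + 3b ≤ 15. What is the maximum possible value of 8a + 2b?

34

Relaxing integrality, the LP optimum is 37.60 at (a,b) = (4.6, 0.4), which is not an integer point.
(a,b)=(4,1): 6·4+1·1=25≤28, 3·4+3·1=15≤15, objective 34.
(a,b)=(4,0): 6·4+1·0=24≤28, 3·4+3·0=12≤15, objective 32.
The best lattice point is (4,1), giving 34.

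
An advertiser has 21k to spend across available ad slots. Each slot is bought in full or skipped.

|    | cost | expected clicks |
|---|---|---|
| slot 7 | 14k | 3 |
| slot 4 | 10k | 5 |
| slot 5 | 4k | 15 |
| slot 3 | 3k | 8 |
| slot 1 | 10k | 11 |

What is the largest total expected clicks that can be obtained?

34

Allowing fractional choices, the relaxed optimum would be about 36.0, but ad slots are indivisible.
slot 4 + slot 5 + slot 3: cost 10 + 4 + 3 = 17 ≤ 21, expected clicks 5 + 15 + 8 = 28.
slot 5 + slot 3 + slot 1: cost 4 + 3 + 10 = 17 ≤ 21, expected clicks 15 + 8 + 11 = 34.
Best is slot 5, slot 3, and slot 1 with total expected clicks 34.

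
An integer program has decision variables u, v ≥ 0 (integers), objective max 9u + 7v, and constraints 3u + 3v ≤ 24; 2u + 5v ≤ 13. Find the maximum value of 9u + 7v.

54

The continuous relaxation peaks at (6.5, 0) with value 58.50; rounding to a feasible lattice point costs some objective.
(u,v)=(6,0): 3·6+3·0=18≤24, 2·6+5·0=12≤13, objective 54.
(u,v)=(5,0): 3·5+3·0=15≤24, 2·5+5·0=10≤13, objective 45.
No feasible integer point exceeds 54.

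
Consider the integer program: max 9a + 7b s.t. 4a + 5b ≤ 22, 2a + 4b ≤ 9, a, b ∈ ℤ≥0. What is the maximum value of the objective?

36

Relaxing integrality, the LP optimum is 40.50 at (a,b) = (4.5, 0), which is not an integer point.
(a,b)=(4,0): 4·4+5·0=16≤22, 2·4+4·0=8≤9, objective 36.
(a,b)=(3,0): 4·3+5·0=12≤22, 2·3+4·0=6≤9, objective 27.
Maximum is 36 at (a,b)=(4,0).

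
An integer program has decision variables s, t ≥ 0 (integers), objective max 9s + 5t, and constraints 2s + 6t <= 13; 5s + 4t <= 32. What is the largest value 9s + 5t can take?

54

Relaxing integrality, the LP optimum is 57.60 at (s,t) = (6.4, 0), which is not an integer point.
(s,t)=(6,0): 2·6+6·0=12≤13, 5·6+4·0=30≤32, objective 54.
(s,t)=(5,0): 2·5+6·0=10≤13, 5·5+4·0=25≤32, objective 45.
The best lattice point is (6,0), giving 54.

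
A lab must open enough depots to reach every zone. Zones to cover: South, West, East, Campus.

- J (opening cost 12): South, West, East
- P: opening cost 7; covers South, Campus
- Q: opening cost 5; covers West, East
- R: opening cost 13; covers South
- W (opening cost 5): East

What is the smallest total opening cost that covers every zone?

12

Choose P and Q: together they cover South, West, East, Campus — every zone.
Total opening cost: 7 + 5 = 12.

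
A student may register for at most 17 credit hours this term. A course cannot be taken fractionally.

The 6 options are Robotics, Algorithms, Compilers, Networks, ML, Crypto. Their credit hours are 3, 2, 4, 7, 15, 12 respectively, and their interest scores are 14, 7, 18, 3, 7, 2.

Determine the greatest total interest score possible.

42

Allowing fractional choices, the relaxed optimum would be about 42.7, but courses are indivisible.
Robotics + Algorithms + Compilers: credit hours 3 + 2 + 4 = 9 ≤ 17, interest score 14 + 7 + 18 = 39.
Robotics + Compilers + Networks: credit hours 3 + 4 + 7 = 14 ≤ 17, interest score 14 + 18 + 3 = 35.
Robotics + Algorithms + Compilers + Networks: credit hours 3 + 2 + 4 + 7 = 16 ≤ 17, interest score 14 + 7 + 18 + 3 = 42.
Best is Robotics, Algorithms, Compilers, and Networks with total interest score 42.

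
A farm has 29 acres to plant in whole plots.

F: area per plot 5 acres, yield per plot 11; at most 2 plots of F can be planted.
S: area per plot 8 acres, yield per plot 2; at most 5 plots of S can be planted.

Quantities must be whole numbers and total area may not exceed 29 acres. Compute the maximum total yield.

2×F and 1×S: area 18 ≤ 29, yield 2·11 + 1·2 = 24.
2×F and 2×S: area 26 ≤ 29, yield 2·11 + 2·2 = 26.
Best is 26.

26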